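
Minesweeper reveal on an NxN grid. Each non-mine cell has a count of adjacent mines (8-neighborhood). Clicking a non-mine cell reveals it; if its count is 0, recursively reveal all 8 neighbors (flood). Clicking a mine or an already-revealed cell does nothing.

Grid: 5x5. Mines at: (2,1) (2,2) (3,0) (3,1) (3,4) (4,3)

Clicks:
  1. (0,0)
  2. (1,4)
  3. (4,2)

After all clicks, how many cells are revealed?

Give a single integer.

Answer: 13

Derivation:
Click 1 (0,0) count=0: revealed 12 new [(0,0) (0,1) (0,2) (0,3) (0,4) (1,0) (1,1) (1,2) (1,3) (1,4) (2,3) (2,4)] -> total=12
Click 2 (1,4) count=0: revealed 0 new [(none)] -> total=12
Click 3 (4,2) count=2: revealed 1 new [(4,2)] -> total=13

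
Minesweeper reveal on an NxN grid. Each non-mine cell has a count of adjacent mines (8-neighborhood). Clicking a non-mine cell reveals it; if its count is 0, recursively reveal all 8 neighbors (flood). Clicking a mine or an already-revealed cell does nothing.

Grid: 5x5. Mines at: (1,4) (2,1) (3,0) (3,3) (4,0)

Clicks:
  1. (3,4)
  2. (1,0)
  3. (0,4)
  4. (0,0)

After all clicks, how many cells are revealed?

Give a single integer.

Answer: 10

Derivation:
Click 1 (3,4) count=1: revealed 1 new [(3,4)] -> total=1
Click 2 (1,0) count=1: revealed 1 new [(1,0)] -> total=2
Click 3 (0,4) count=1: revealed 1 new [(0,4)] -> total=3
Click 4 (0,0) count=0: revealed 7 new [(0,0) (0,1) (0,2) (0,3) (1,1) (1,2) (1,3)] -> total=10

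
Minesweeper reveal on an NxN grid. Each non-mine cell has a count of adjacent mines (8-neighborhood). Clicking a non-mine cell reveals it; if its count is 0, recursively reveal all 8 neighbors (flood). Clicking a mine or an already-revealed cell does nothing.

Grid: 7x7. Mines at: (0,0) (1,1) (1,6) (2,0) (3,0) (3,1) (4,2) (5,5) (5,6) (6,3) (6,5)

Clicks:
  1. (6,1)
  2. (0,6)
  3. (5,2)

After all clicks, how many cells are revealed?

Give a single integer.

Answer: 9

Derivation:
Click 1 (6,1) count=0: revealed 8 new [(4,0) (4,1) (5,0) (5,1) (5,2) (6,0) (6,1) (6,2)] -> total=8
Click 2 (0,6) count=1: revealed 1 new [(0,6)] -> total=9
Click 3 (5,2) count=2: revealed 0 new [(none)] -> total=9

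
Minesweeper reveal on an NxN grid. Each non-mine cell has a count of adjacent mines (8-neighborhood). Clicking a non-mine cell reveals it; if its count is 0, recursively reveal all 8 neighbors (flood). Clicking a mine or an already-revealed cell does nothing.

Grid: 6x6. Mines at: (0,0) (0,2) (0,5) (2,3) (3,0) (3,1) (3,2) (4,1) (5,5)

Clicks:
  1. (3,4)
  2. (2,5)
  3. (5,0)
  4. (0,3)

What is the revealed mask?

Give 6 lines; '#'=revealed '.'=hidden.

Click 1 (3,4) count=1: revealed 1 new [(3,4)] -> total=1
Click 2 (2,5) count=0: revealed 7 new [(1,4) (1,5) (2,4) (2,5) (3,5) (4,4) (4,5)] -> total=8
Click 3 (5,0) count=1: revealed 1 new [(5,0)] -> total=9
Click 4 (0,3) count=1: revealed 1 new [(0,3)] -> total=10

Answer: ...#..
....##
....##
....##
....##
#.....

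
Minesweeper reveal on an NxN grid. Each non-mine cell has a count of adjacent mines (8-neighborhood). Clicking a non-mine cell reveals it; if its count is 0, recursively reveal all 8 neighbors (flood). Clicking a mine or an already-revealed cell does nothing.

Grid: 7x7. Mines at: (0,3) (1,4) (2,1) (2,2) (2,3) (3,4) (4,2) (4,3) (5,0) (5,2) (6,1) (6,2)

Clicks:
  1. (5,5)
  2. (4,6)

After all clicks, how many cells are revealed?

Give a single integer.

Click 1 (5,5) count=0: revealed 19 new [(0,5) (0,6) (1,5) (1,6) (2,5) (2,6) (3,5) (3,6) (4,4) (4,5) (4,6) (5,3) (5,4) (5,5) (5,6) (6,3) (6,4) (6,5) (6,6)] -> total=19
Click 2 (4,6) count=0: revealed 0 new [(none)] -> total=19

Answer: 19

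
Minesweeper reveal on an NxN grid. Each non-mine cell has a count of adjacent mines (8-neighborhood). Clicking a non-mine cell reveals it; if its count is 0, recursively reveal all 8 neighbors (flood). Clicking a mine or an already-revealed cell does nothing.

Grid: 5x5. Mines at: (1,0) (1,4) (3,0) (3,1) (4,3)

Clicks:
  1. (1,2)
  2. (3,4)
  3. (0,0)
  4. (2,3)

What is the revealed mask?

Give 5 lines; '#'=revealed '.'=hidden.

Answer: ####.
.###.
.###.
....#
.....

Derivation:
Click 1 (1,2) count=0: revealed 9 new [(0,1) (0,2) (0,3) (1,1) (1,2) (1,3) (2,1) (2,2) (2,3)] -> total=9
Click 2 (3,4) count=1: revealed 1 new [(3,4)] -> total=10
Click 3 (0,0) count=1: revealed 1 new [(0,0)] -> total=11
Click 4 (2,3) count=1: revealed 0 new [(none)] -> total=11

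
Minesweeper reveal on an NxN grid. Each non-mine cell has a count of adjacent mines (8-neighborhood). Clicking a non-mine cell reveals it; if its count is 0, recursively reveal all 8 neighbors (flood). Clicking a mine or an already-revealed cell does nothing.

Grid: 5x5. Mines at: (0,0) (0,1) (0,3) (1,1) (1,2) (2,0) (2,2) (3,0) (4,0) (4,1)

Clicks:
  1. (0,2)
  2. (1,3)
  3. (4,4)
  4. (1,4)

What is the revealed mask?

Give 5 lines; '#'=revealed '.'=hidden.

Click 1 (0,2) count=4: revealed 1 new [(0,2)] -> total=1
Click 2 (1,3) count=3: revealed 1 new [(1,3)] -> total=2
Click 3 (4,4) count=0: revealed 9 new [(1,4) (2,3) (2,4) (3,2) (3,3) (3,4) (4,2) (4,3) (4,4)] -> total=11
Click 4 (1,4) count=1: revealed 0 new [(none)] -> total=11

Answer: ..#..
...##
...##
..###
..###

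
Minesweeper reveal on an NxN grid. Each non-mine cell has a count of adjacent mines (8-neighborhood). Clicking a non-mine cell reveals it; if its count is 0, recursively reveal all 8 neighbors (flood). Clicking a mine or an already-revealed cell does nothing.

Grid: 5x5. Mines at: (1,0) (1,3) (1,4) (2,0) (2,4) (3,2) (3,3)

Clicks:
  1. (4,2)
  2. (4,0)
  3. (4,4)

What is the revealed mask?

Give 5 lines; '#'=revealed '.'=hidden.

Answer: .....
.....
.....
##...
###.#

Derivation:
Click 1 (4,2) count=2: revealed 1 new [(4,2)] -> total=1
Click 2 (4,0) count=0: revealed 4 new [(3,0) (3,1) (4,0) (4,1)] -> total=5
Click 3 (4,4) count=1: revealed 1 new [(4,4)] -> total=6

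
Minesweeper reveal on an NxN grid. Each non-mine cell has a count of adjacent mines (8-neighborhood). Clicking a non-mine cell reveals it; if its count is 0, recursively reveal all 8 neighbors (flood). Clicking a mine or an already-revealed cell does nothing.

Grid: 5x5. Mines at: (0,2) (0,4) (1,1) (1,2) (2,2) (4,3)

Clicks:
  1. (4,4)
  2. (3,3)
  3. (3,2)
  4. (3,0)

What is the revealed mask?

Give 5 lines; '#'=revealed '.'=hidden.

Answer: .....
.....
##...
####.
###.#

Derivation:
Click 1 (4,4) count=1: revealed 1 new [(4,4)] -> total=1
Click 2 (3,3) count=2: revealed 1 new [(3,3)] -> total=2
Click 3 (3,2) count=2: revealed 1 new [(3,2)] -> total=3
Click 4 (3,0) count=0: revealed 7 new [(2,0) (2,1) (3,0) (3,1) (4,0) (4,1) (4,2)] -> total=10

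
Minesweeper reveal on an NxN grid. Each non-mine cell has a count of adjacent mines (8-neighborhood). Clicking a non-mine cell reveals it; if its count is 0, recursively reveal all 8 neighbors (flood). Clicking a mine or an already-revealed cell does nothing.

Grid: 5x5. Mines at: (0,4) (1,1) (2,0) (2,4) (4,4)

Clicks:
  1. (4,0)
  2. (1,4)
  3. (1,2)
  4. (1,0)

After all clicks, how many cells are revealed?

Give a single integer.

Click 1 (4,0) count=0: revealed 11 new [(2,1) (2,2) (2,3) (3,0) (3,1) (3,2) (3,3) (4,0) (4,1) (4,2) (4,3)] -> total=11
Click 2 (1,4) count=2: revealed 1 new [(1,4)] -> total=12
Click 3 (1,2) count=1: revealed 1 new [(1,2)] -> total=13
Click 4 (1,0) count=2: revealed 1 new [(1,0)] -> total=14

Answer: 14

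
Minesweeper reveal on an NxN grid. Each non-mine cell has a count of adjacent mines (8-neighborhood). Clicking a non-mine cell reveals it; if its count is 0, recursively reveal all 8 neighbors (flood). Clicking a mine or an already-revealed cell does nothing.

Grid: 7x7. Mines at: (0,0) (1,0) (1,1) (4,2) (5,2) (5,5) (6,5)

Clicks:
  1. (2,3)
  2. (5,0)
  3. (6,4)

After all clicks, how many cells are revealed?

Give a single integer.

Click 1 (2,3) count=0: revealed 24 new [(0,2) (0,3) (0,4) (0,5) (0,6) (1,2) (1,3) (1,4) (1,5) (1,6) (2,2) (2,3) (2,4) (2,5) (2,6) (3,2) (3,3) (3,4) (3,5) (3,6) (4,3) (4,4) (4,5) (4,6)] -> total=24
Click 2 (5,0) count=0: revealed 10 new [(2,0) (2,1) (3,0) (3,1) (4,0) (4,1) (5,0) (5,1) (6,0) (6,1)] -> total=34
Click 3 (6,4) count=2: revealed 1 new [(6,4)] -> total=35

Answer: 35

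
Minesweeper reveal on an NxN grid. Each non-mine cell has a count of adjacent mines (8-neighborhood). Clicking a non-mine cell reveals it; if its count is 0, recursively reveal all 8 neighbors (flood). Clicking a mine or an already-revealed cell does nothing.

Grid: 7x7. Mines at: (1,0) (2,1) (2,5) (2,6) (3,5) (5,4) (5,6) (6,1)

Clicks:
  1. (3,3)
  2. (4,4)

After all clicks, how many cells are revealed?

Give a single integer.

Click 1 (3,3) count=0: revealed 29 new [(0,1) (0,2) (0,3) (0,4) (0,5) (0,6) (1,1) (1,2) (1,3) (1,4) (1,5) (1,6) (2,2) (2,3) (2,4) (3,0) (3,1) (3,2) (3,3) (3,4) (4,0) (4,1) (4,2) (4,3) (4,4) (5,0) (5,1) (5,2) (5,3)] -> total=29
Click 2 (4,4) count=2: revealed 0 new [(none)] -> total=29

Answer: 29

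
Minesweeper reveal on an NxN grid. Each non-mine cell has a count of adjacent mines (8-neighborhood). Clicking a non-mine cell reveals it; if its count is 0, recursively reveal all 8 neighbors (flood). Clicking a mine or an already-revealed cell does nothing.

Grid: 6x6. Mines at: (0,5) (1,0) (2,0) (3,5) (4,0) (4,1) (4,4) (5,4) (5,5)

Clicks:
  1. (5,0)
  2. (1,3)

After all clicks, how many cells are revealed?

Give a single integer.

Click 1 (5,0) count=2: revealed 1 new [(5,0)] -> total=1
Click 2 (1,3) count=0: revealed 16 new [(0,1) (0,2) (0,3) (0,4) (1,1) (1,2) (1,3) (1,4) (2,1) (2,2) (2,3) (2,4) (3,1) (3,2) (3,3) (3,4)] -> total=17

Answer: 17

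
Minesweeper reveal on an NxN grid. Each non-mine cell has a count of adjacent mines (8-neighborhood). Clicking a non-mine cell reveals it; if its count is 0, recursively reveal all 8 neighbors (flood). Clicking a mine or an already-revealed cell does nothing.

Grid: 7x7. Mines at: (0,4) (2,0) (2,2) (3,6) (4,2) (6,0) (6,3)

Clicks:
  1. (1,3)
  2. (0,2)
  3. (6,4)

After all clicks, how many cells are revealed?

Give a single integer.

Click 1 (1,3) count=2: revealed 1 new [(1,3)] -> total=1
Click 2 (0,2) count=0: revealed 7 new [(0,0) (0,1) (0,2) (0,3) (1,0) (1,1) (1,2)] -> total=8
Click 3 (6,4) count=1: revealed 1 new [(6,4)] -> total=9

Answer: 9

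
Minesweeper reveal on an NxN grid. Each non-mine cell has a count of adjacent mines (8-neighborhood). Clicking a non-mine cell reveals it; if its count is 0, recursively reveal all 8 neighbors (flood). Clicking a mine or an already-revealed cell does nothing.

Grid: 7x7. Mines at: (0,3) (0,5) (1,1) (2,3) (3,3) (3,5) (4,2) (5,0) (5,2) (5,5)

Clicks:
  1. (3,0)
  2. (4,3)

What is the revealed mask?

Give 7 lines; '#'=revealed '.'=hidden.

Click 1 (3,0) count=0: revealed 6 new [(2,0) (2,1) (3,0) (3,1) (4,0) (4,1)] -> total=6
Click 2 (4,3) count=3: revealed 1 new [(4,3)] -> total=7

Answer: .......
.......
##.....
##.....
##.#...
.......
.......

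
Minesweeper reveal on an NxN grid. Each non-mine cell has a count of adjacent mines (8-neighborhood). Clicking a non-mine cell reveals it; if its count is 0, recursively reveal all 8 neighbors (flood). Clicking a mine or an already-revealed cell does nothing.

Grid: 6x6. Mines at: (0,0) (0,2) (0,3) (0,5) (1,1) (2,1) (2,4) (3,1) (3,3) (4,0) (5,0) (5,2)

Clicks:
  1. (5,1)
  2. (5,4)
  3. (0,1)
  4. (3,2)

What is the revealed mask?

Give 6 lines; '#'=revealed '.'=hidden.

Answer: .#....
......
......
..#.##
...###
.#.###

Derivation:
Click 1 (5,1) count=3: revealed 1 new [(5,1)] -> total=1
Click 2 (5,4) count=0: revealed 8 new [(3,4) (3,5) (4,3) (4,4) (4,5) (5,3) (5,4) (5,5)] -> total=9
Click 3 (0,1) count=3: revealed 1 new [(0,1)] -> total=10
Click 4 (3,2) count=3: revealed 1 new [(3,2)] -> total=11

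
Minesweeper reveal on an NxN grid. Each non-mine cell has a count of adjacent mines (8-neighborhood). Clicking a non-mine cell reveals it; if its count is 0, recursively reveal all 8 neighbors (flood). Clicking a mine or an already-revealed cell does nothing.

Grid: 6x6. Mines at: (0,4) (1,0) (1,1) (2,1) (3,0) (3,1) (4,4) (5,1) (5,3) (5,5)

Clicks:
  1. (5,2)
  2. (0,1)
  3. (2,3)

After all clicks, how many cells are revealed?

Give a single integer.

Answer: 14

Derivation:
Click 1 (5,2) count=2: revealed 1 new [(5,2)] -> total=1
Click 2 (0,1) count=2: revealed 1 new [(0,1)] -> total=2
Click 3 (2,3) count=0: revealed 12 new [(1,2) (1,3) (1,4) (1,5) (2,2) (2,3) (2,4) (2,5) (3,2) (3,3) (3,4) (3,5)] -> total=14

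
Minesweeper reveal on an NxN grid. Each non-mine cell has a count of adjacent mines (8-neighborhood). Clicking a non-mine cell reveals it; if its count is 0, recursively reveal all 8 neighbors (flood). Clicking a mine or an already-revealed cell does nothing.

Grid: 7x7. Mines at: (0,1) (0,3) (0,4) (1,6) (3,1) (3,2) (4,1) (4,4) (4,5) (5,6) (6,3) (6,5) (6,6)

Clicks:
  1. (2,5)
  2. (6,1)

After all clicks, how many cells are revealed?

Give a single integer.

Click 1 (2,5) count=1: revealed 1 new [(2,5)] -> total=1
Click 2 (6,1) count=0: revealed 6 new [(5,0) (5,1) (5,2) (6,0) (6,1) (6,2)] -> total=7

Answer: 7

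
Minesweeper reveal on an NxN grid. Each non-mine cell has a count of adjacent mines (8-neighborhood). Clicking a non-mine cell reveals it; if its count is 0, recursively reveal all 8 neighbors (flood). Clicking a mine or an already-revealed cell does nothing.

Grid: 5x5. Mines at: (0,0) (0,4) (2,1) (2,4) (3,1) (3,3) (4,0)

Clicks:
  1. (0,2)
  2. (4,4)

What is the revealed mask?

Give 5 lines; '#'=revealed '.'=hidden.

Answer: .###.
.###.
.....
.....
....#

Derivation:
Click 1 (0,2) count=0: revealed 6 new [(0,1) (0,2) (0,3) (1,1) (1,2) (1,3)] -> total=6
Click 2 (4,4) count=1: revealed 1 new [(4,4)] -> total=7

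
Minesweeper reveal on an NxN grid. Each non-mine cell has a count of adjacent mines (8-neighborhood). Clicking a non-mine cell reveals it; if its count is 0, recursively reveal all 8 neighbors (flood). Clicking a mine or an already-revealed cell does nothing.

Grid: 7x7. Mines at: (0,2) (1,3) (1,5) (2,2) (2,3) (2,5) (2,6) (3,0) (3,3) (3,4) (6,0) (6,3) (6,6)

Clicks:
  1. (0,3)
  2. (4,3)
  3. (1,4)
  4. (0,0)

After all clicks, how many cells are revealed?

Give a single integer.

Answer: 9

Derivation:
Click 1 (0,3) count=2: revealed 1 new [(0,3)] -> total=1
Click 2 (4,3) count=2: revealed 1 new [(4,3)] -> total=2
Click 3 (1,4) count=4: revealed 1 new [(1,4)] -> total=3
Click 4 (0,0) count=0: revealed 6 new [(0,0) (0,1) (1,0) (1,1) (2,0) (2,1)] -> total=9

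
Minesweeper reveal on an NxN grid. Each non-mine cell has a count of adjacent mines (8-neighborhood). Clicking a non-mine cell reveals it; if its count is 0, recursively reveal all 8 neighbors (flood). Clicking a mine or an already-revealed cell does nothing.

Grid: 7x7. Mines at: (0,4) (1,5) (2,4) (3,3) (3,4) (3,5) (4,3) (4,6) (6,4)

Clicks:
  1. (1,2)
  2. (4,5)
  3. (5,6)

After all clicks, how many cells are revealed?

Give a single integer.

Click 1 (1,2) count=0: revealed 26 new [(0,0) (0,1) (0,2) (0,3) (1,0) (1,1) (1,2) (1,3) (2,0) (2,1) (2,2) (2,3) (3,0) (3,1) (3,2) (4,0) (4,1) (4,2) (5,0) (5,1) (5,2) (5,3) (6,0) (6,1) (6,2) (6,3)] -> total=26
Click 2 (4,5) count=3: revealed 1 new [(4,5)] -> total=27
Click 3 (5,6) count=1: revealed 1 new [(5,6)] -> total=28

Answer: 28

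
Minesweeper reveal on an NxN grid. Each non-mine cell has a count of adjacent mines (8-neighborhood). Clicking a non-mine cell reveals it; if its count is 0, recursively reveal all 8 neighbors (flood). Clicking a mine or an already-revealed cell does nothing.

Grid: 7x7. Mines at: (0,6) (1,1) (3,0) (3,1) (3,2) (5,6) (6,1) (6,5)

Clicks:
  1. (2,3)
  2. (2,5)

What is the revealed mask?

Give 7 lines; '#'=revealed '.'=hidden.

Click 1 (2,3) count=1: revealed 1 new [(2,3)] -> total=1
Click 2 (2,5) count=0: revealed 29 new [(0,2) (0,3) (0,4) (0,5) (1,2) (1,3) (1,4) (1,5) (1,6) (2,2) (2,4) (2,5) (2,6) (3,3) (3,4) (3,5) (3,6) (4,2) (4,3) (4,4) (4,5) (4,6) (5,2) (5,3) (5,4) (5,5) (6,2) (6,3) (6,4)] -> total=30

Answer: ..####.
..#####
..#####
...####
..#####
..####.
..###..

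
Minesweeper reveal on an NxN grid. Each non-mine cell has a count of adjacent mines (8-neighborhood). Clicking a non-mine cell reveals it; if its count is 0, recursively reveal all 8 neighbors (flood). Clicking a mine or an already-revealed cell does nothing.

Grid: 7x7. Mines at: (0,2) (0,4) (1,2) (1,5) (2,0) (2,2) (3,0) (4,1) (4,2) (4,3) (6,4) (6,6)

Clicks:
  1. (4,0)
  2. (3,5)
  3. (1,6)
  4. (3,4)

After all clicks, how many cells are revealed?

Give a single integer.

Click 1 (4,0) count=2: revealed 1 new [(4,0)] -> total=1
Click 2 (3,5) count=0: revealed 12 new [(2,4) (2,5) (2,6) (3,4) (3,5) (3,6) (4,4) (4,5) (4,6) (5,4) (5,5) (5,6)] -> total=13
Click 3 (1,6) count=1: revealed 1 new [(1,6)] -> total=14
Click 4 (3,4) count=1: revealed 0 new [(none)] -> total=14

Answer: 14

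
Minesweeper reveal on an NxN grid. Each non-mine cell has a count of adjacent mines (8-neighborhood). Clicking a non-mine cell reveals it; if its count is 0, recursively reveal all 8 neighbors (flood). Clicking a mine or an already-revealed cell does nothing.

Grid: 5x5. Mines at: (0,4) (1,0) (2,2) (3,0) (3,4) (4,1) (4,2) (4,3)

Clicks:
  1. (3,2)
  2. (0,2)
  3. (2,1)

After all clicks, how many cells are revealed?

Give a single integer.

Answer: 8

Derivation:
Click 1 (3,2) count=4: revealed 1 new [(3,2)] -> total=1
Click 2 (0,2) count=0: revealed 6 new [(0,1) (0,2) (0,3) (1,1) (1,2) (1,3)] -> total=7
Click 3 (2,1) count=3: revealed 1 new [(2,1)] -> total=8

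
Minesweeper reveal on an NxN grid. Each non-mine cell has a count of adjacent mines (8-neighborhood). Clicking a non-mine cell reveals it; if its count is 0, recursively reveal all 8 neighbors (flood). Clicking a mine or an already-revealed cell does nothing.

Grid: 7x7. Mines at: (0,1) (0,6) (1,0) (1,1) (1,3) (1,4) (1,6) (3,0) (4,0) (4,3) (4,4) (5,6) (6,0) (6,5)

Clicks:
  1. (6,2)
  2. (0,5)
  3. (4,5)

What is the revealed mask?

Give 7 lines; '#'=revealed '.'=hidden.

Answer: .....#.
.......
.......
.......
.....#.
.####..
.####..

Derivation:
Click 1 (6,2) count=0: revealed 8 new [(5,1) (5,2) (5,3) (5,4) (6,1) (6,2) (6,3) (6,4)] -> total=8
Click 2 (0,5) count=3: revealed 1 new [(0,5)] -> total=9
Click 3 (4,5) count=2: revealed 1 new [(4,5)] -> total=10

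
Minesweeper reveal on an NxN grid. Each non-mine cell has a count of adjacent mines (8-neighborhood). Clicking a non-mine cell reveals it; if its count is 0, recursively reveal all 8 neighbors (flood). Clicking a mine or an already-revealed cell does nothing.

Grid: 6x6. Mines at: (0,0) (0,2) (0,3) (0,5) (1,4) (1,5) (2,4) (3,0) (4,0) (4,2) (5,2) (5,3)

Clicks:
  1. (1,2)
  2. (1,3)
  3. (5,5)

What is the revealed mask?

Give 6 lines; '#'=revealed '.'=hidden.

Click 1 (1,2) count=2: revealed 1 new [(1,2)] -> total=1
Click 2 (1,3) count=4: revealed 1 new [(1,3)] -> total=2
Click 3 (5,5) count=0: revealed 6 new [(3,4) (3,5) (4,4) (4,5) (5,4) (5,5)] -> total=8

Answer: ......
..##..
......
....##
....##
....##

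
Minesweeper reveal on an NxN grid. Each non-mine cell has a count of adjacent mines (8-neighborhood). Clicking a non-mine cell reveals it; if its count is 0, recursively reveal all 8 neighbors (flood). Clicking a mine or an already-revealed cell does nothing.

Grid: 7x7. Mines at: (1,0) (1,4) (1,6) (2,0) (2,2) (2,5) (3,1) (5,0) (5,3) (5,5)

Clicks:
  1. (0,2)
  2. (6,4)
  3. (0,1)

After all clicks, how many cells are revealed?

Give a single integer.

Answer: 7

Derivation:
Click 1 (0,2) count=0: revealed 6 new [(0,1) (0,2) (0,3) (1,1) (1,2) (1,3)] -> total=6
Click 2 (6,4) count=2: revealed 1 new [(6,4)] -> total=7
Click 3 (0,1) count=1: revealed 0 new [(none)] -> total=7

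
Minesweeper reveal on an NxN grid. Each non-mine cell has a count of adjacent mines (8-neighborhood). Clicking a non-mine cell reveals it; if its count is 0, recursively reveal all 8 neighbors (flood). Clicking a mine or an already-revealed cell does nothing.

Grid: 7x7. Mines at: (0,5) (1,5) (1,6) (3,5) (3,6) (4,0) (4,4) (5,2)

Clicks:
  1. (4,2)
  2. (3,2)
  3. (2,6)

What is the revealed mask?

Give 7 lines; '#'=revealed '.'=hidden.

Click 1 (4,2) count=1: revealed 1 new [(4,2)] -> total=1
Click 2 (3,2) count=0: revealed 22 new [(0,0) (0,1) (0,2) (0,3) (0,4) (1,0) (1,1) (1,2) (1,3) (1,4) (2,0) (2,1) (2,2) (2,3) (2,4) (3,0) (3,1) (3,2) (3,3) (3,4) (4,1) (4,3)] -> total=23
Click 3 (2,6) count=4: revealed 1 new [(2,6)] -> total=24

Answer: #####..
#####..
#####.#
#####..
.###...
.......
.......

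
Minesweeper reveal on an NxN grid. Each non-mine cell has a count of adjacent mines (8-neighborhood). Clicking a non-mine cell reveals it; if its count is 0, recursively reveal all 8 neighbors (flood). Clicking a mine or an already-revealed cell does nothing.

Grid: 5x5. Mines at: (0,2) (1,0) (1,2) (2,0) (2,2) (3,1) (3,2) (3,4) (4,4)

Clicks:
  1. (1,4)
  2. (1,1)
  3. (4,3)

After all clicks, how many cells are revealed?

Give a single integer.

Answer: 8

Derivation:
Click 1 (1,4) count=0: revealed 6 new [(0,3) (0,4) (1,3) (1,4) (2,3) (2,4)] -> total=6
Click 2 (1,1) count=5: revealed 1 new [(1,1)] -> total=7
Click 3 (4,3) count=3: revealed 1 new [(4,3)] -> total=8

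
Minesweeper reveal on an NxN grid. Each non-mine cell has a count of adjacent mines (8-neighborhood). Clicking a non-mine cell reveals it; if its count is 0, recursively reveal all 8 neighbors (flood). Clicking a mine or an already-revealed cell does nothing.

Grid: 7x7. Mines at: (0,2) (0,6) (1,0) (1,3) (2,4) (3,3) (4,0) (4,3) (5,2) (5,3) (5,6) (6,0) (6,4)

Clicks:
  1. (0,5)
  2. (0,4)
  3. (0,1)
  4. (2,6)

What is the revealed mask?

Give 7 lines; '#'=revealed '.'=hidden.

Click 1 (0,5) count=1: revealed 1 new [(0,5)] -> total=1
Click 2 (0,4) count=1: revealed 1 new [(0,4)] -> total=2
Click 3 (0,1) count=2: revealed 1 new [(0,1)] -> total=3
Click 4 (2,6) count=0: revealed 8 new [(1,5) (1,6) (2,5) (2,6) (3,5) (3,6) (4,5) (4,6)] -> total=11

Answer: .#..##.
.....##
.....##
.....##
.....##
.......
.......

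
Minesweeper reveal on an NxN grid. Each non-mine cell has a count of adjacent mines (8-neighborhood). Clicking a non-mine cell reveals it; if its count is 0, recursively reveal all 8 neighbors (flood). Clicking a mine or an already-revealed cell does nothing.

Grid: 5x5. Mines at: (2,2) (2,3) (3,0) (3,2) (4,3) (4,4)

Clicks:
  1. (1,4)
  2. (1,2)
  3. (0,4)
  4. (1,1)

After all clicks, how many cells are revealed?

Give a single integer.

Click 1 (1,4) count=1: revealed 1 new [(1,4)] -> total=1
Click 2 (1,2) count=2: revealed 1 new [(1,2)] -> total=2
Click 3 (0,4) count=0: revealed 10 new [(0,0) (0,1) (0,2) (0,3) (0,4) (1,0) (1,1) (1,3) (2,0) (2,1)] -> total=12
Click 4 (1,1) count=1: revealed 0 new [(none)] -> total=12

Answer: 12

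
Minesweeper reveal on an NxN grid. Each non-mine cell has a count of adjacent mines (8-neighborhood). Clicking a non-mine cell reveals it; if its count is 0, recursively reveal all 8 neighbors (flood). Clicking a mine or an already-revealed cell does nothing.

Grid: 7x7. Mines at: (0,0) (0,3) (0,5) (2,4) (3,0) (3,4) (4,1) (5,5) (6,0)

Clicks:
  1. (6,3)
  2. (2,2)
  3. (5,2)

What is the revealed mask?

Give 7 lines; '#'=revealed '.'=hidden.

Answer: .......
.###...
.###...
.###...
..###..
.####..
.####..

Derivation:
Click 1 (6,3) count=0: revealed 11 new [(4,2) (4,3) (4,4) (5,1) (5,2) (5,3) (5,4) (6,1) (6,2) (6,3) (6,4)] -> total=11
Click 2 (2,2) count=0: revealed 9 new [(1,1) (1,2) (1,3) (2,1) (2,2) (2,3) (3,1) (3,2) (3,3)] -> total=20
Click 3 (5,2) count=1: revealed 0 new [(none)] -> total=20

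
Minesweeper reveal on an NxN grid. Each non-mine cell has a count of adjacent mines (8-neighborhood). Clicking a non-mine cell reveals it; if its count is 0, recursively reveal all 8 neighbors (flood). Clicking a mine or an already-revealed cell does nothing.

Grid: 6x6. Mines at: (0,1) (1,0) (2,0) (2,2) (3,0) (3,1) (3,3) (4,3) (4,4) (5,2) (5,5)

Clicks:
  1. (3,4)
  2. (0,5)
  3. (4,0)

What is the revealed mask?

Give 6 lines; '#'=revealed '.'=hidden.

Answer: ..####
..####
...###
....##
#.....
......

Derivation:
Click 1 (3,4) count=3: revealed 1 new [(3,4)] -> total=1
Click 2 (0,5) count=0: revealed 12 new [(0,2) (0,3) (0,4) (0,5) (1,2) (1,3) (1,4) (1,5) (2,3) (2,4) (2,5) (3,5)] -> total=13
Click 3 (4,0) count=2: revealed 1 new [(4,0)] -> total=14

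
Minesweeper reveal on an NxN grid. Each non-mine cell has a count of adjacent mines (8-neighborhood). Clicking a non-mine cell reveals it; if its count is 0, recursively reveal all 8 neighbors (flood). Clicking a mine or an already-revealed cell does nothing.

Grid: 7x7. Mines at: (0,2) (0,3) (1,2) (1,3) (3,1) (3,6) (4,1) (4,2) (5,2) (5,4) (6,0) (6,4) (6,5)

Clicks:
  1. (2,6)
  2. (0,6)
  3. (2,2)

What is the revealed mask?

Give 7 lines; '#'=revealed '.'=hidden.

Click 1 (2,6) count=1: revealed 1 new [(2,6)] -> total=1
Click 2 (0,6) count=0: revealed 8 new [(0,4) (0,5) (0,6) (1,4) (1,5) (1,6) (2,4) (2,5)] -> total=9
Click 3 (2,2) count=3: revealed 1 new [(2,2)] -> total=10

Answer: ....###
....###
..#.###
.......
.......
.......
.......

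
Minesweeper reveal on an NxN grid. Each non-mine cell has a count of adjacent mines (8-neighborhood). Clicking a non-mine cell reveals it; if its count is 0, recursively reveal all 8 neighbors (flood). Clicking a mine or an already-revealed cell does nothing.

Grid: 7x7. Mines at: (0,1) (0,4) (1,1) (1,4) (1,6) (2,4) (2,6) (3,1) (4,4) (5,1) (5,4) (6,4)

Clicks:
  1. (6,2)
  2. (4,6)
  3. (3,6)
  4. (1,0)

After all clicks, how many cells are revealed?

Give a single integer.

Answer: 10

Derivation:
Click 1 (6,2) count=1: revealed 1 new [(6,2)] -> total=1
Click 2 (4,6) count=0: revealed 8 new [(3,5) (3,6) (4,5) (4,6) (5,5) (5,6) (6,5) (6,6)] -> total=9
Click 3 (3,6) count=1: revealed 0 new [(none)] -> total=9
Click 4 (1,0) count=2: revealed 1 new [(1,0)] -> total=10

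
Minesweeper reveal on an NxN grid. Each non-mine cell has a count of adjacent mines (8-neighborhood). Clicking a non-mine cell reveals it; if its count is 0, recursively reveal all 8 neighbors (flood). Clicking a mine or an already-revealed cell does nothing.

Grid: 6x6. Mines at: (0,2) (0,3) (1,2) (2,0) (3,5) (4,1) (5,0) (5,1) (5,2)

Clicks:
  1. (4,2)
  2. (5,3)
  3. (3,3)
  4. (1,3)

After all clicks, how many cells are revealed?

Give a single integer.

Answer: 11

Derivation:
Click 1 (4,2) count=3: revealed 1 new [(4,2)] -> total=1
Click 2 (5,3) count=1: revealed 1 new [(5,3)] -> total=2
Click 3 (3,3) count=0: revealed 8 new [(2,2) (2,3) (2,4) (3,2) (3,3) (3,4) (4,3) (4,4)] -> total=10
Click 4 (1,3) count=3: revealed 1 new [(1,3)] -> total=11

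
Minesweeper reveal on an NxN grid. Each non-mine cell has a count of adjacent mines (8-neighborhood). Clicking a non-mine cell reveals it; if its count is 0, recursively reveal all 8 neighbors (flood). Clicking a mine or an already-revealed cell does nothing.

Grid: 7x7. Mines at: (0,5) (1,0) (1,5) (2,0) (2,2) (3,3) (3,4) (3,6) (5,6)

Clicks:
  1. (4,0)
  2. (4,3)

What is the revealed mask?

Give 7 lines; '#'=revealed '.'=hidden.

Answer: .......
.......
.......
###....
######.
######.
######.

Derivation:
Click 1 (4,0) count=0: revealed 21 new [(3,0) (3,1) (3,2) (4,0) (4,1) (4,2) (4,3) (4,4) (4,5) (5,0) (5,1) (5,2) (5,3) (5,4) (5,5) (6,0) (6,1) (6,2) (6,3) (6,4) (6,5)] -> total=21
Click 2 (4,3) count=2: revealed 0 new [(none)] -> total=21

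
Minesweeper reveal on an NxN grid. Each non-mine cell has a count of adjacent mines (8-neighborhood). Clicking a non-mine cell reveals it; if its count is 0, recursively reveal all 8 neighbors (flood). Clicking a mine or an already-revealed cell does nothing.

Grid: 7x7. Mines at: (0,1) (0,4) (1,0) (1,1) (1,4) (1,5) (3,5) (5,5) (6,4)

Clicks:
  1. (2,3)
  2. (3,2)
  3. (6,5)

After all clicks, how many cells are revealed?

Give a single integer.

Click 1 (2,3) count=1: revealed 1 new [(2,3)] -> total=1
Click 2 (3,2) count=0: revealed 23 new [(2,0) (2,1) (2,2) (2,4) (3,0) (3,1) (3,2) (3,3) (3,4) (4,0) (4,1) (4,2) (4,3) (4,4) (5,0) (5,1) (5,2) (5,3) (5,4) (6,0) (6,1) (6,2) (6,3)] -> total=24
Click 3 (6,5) count=2: revealed 1 new [(6,5)] -> total=25

Answer: 25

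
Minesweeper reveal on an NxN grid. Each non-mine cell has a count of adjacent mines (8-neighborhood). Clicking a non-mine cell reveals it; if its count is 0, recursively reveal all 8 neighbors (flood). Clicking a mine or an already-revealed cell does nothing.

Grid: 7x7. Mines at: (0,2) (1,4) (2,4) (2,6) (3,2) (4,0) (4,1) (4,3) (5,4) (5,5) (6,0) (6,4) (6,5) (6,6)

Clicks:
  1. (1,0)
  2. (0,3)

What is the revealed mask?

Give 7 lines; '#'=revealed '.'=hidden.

Answer: ##.#...
##.....
##.....
##.....
.......
.......
.......

Derivation:
Click 1 (1,0) count=0: revealed 8 new [(0,0) (0,1) (1,0) (1,1) (2,0) (2,1) (3,0) (3,1)] -> total=8
Click 2 (0,3) count=2: revealed 1 new [(0,3)] -> total=9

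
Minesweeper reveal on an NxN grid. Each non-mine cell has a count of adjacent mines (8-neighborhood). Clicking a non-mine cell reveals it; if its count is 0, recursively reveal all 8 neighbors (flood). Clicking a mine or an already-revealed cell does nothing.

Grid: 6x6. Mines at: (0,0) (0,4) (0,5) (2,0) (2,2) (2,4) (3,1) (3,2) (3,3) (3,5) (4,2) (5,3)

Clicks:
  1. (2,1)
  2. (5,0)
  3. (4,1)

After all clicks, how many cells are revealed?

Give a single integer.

Click 1 (2,1) count=4: revealed 1 new [(2,1)] -> total=1
Click 2 (5,0) count=0: revealed 4 new [(4,0) (4,1) (5,0) (5,1)] -> total=5
Click 3 (4,1) count=3: revealed 0 new [(none)] -> total=5

Answer: 5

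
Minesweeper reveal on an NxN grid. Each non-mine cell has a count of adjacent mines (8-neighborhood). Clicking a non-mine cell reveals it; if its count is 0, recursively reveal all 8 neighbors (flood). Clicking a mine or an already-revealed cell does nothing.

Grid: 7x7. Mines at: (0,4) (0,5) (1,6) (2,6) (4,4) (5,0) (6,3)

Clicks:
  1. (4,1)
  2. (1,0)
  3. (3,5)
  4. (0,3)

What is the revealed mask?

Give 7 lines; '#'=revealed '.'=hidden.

Click 1 (4,1) count=1: revealed 1 new [(4,1)] -> total=1
Click 2 (1,0) count=0: revealed 28 new [(0,0) (0,1) (0,2) (0,3) (1,0) (1,1) (1,2) (1,3) (1,4) (1,5) (2,0) (2,1) (2,2) (2,3) (2,4) (2,5) (3,0) (3,1) (3,2) (3,3) (3,4) (3,5) (4,0) (4,2) (4,3) (5,1) (5,2) (5,3)] -> total=29
Click 3 (3,5) count=2: revealed 0 new [(none)] -> total=29
Click 4 (0,3) count=1: revealed 0 new [(none)] -> total=29

Answer: ####...
######.
######.
######.
####...
.###...
.......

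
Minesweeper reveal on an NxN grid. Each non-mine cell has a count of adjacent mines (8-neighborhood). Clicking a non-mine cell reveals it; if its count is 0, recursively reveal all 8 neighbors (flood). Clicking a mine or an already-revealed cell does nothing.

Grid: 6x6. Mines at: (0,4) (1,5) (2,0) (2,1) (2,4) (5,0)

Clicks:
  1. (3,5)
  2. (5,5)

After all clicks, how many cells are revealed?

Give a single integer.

Answer: 15

Derivation:
Click 1 (3,5) count=1: revealed 1 new [(3,5)] -> total=1
Click 2 (5,5) count=0: revealed 14 new [(3,1) (3,2) (3,3) (3,4) (4,1) (4,2) (4,3) (4,4) (4,5) (5,1) (5,2) (5,3) (5,4) (5,5)] -> total=15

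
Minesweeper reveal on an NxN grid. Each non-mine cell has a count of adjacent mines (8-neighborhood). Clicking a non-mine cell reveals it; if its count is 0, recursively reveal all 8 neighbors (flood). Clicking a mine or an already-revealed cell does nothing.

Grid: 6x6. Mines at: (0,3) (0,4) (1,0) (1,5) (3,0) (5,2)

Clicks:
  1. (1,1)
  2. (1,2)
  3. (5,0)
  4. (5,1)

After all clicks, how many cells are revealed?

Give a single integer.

Click 1 (1,1) count=1: revealed 1 new [(1,1)] -> total=1
Click 2 (1,2) count=1: revealed 1 new [(1,2)] -> total=2
Click 3 (5,0) count=0: revealed 4 new [(4,0) (4,1) (5,0) (5,1)] -> total=6
Click 4 (5,1) count=1: revealed 0 new [(none)] -> total=6

Answer: 6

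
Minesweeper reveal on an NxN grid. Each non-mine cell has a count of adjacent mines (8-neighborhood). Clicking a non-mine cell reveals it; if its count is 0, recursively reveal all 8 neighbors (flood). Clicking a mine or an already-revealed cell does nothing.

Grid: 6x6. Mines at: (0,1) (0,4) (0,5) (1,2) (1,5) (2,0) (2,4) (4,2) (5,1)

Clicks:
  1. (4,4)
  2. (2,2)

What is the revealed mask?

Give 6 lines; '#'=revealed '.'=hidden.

Click 1 (4,4) count=0: revealed 9 new [(3,3) (3,4) (3,5) (4,3) (4,4) (4,5) (5,3) (5,4) (5,5)] -> total=9
Click 2 (2,2) count=1: revealed 1 new [(2,2)] -> total=10

Answer: ......
......
..#...
...###
...###
...###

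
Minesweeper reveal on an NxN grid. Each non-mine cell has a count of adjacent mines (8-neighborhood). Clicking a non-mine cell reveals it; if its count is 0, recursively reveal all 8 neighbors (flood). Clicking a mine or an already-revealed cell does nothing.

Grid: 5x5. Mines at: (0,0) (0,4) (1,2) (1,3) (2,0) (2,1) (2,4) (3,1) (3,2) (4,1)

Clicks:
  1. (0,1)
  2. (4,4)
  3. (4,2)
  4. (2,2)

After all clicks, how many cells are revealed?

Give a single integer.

Click 1 (0,1) count=2: revealed 1 new [(0,1)] -> total=1
Click 2 (4,4) count=0: revealed 4 new [(3,3) (3,4) (4,3) (4,4)] -> total=5
Click 3 (4,2) count=3: revealed 1 new [(4,2)] -> total=6
Click 4 (2,2) count=5: revealed 1 new [(2,2)] -> total=7

Answer: 7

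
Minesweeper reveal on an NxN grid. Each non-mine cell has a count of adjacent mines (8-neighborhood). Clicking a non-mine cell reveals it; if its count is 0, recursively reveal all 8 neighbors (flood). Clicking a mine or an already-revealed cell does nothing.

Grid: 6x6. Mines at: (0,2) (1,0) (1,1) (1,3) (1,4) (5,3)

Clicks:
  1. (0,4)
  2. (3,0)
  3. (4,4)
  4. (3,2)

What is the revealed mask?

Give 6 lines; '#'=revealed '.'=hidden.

Click 1 (0,4) count=2: revealed 1 new [(0,4)] -> total=1
Click 2 (3,0) count=0: revealed 23 new [(2,0) (2,1) (2,2) (2,3) (2,4) (2,5) (3,0) (3,1) (3,2) (3,3) (3,4) (3,5) (4,0) (4,1) (4,2) (4,3) (4,4) (4,5) (5,0) (5,1) (5,2) (5,4) (5,5)] -> total=24
Click 3 (4,4) count=1: revealed 0 new [(none)] -> total=24
Click 4 (3,2) count=0: revealed 0 new [(none)] -> total=24

Answer: ....#.
......
######
######
######
###.##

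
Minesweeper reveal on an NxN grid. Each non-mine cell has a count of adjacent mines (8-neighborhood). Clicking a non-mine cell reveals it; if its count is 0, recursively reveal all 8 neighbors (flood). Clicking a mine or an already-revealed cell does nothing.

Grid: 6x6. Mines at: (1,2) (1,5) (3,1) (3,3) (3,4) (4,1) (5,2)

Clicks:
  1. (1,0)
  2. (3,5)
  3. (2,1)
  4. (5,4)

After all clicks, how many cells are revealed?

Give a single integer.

Answer: 13

Derivation:
Click 1 (1,0) count=0: revealed 6 new [(0,0) (0,1) (1,0) (1,1) (2,0) (2,1)] -> total=6
Click 2 (3,5) count=1: revealed 1 new [(3,5)] -> total=7
Click 3 (2,1) count=2: revealed 0 new [(none)] -> total=7
Click 4 (5,4) count=0: revealed 6 new [(4,3) (4,4) (4,5) (5,3) (5,4) (5,5)] -> total=13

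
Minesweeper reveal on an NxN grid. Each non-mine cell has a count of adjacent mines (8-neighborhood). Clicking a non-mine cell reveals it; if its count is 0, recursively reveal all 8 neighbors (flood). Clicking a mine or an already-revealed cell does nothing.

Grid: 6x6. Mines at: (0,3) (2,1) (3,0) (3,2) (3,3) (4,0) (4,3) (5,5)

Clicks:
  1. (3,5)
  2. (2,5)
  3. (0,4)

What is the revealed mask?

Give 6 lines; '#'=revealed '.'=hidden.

Answer: ....##
....##
....##
....##
....##
......

Derivation:
Click 1 (3,5) count=0: revealed 10 new [(0,4) (0,5) (1,4) (1,5) (2,4) (2,5) (3,4) (3,5) (4,4) (4,5)] -> total=10
Click 2 (2,5) count=0: revealed 0 new [(none)] -> total=10
Click 3 (0,4) count=1: revealed 0 new [(none)] -> total=10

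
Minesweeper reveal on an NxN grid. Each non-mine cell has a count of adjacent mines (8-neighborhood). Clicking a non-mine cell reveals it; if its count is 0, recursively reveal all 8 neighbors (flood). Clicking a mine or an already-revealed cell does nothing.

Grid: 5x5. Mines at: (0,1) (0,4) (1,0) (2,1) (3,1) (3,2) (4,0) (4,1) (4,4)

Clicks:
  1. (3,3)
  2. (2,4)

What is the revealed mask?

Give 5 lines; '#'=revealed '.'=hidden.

Click 1 (3,3) count=2: revealed 1 new [(3,3)] -> total=1
Click 2 (2,4) count=0: revealed 5 new [(1,3) (1,4) (2,3) (2,4) (3,4)] -> total=6

Answer: .....
...##
...##
...##
.....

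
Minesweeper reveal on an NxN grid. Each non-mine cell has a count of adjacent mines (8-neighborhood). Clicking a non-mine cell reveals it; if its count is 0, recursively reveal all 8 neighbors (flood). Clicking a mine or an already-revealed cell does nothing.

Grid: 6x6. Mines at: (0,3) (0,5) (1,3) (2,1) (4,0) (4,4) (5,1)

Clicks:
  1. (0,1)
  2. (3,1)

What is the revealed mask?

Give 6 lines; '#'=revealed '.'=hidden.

Answer: ###...
###...
......
.#....
......
......

Derivation:
Click 1 (0,1) count=0: revealed 6 new [(0,0) (0,1) (0,2) (1,0) (1,1) (1,2)] -> total=6
Click 2 (3,1) count=2: revealed 1 new [(3,1)] -> total=7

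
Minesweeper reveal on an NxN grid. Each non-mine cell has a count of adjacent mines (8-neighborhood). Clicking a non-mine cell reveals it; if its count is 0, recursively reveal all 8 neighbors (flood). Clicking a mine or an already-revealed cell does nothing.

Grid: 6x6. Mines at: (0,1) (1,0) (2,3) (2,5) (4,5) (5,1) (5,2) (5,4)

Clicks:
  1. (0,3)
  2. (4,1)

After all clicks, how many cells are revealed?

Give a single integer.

Click 1 (0,3) count=0: revealed 8 new [(0,2) (0,3) (0,4) (0,5) (1,2) (1,3) (1,4) (1,5)] -> total=8
Click 2 (4,1) count=2: revealed 1 new [(4,1)] -> total=9

Answer: 9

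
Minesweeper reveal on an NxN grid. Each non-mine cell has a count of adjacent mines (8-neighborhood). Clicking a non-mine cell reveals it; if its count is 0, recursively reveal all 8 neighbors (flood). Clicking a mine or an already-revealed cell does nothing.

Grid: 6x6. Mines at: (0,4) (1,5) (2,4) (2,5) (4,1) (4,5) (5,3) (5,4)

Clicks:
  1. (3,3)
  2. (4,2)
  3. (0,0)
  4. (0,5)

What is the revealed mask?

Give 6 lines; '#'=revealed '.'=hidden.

Click 1 (3,3) count=1: revealed 1 new [(3,3)] -> total=1
Click 2 (4,2) count=2: revealed 1 new [(4,2)] -> total=2
Click 3 (0,0) count=0: revealed 15 new [(0,0) (0,1) (0,2) (0,3) (1,0) (1,1) (1,2) (1,3) (2,0) (2,1) (2,2) (2,3) (3,0) (3,1) (3,2)] -> total=17
Click 4 (0,5) count=2: revealed 1 new [(0,5)] -> total=18

Answer: ####.#
####..
####..
####..
..#...
......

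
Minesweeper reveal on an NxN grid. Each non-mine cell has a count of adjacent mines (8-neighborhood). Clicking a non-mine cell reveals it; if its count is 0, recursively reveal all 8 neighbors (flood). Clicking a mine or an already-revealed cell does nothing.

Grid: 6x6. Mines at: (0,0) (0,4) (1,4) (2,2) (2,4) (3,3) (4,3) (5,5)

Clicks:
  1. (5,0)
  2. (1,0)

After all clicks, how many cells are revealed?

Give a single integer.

Click 1 (5,0) count=0: revealed 13 new [(1,0) (1,1) (2,0) (2,1) (3,0) (3,1) (3,2) (4,0) (4,1) (4,2) (5,0) (5,1) (5,2)] -> total=13
Click 2 (1,0) count=1: revealed 0 new [(none)] -> total=13

Answer: 13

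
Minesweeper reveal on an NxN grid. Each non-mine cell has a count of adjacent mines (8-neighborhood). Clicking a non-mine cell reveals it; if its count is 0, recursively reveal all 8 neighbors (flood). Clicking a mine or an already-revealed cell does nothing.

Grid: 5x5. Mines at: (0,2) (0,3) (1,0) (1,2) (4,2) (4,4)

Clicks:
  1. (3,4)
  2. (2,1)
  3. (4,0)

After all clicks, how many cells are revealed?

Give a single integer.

Answer: 7

Derivation:
Click 1 (3,4) count=1: revealed 1 new [(3,4)] -> total=1
Click 2 (2,1) count=2: revealed 1 new [(2,1)] -> total=2
Click 3 (4,0) count=0: revealed 5 new [(2,0) (3,0) (3,1) (4,0) (4,1)] -> total=7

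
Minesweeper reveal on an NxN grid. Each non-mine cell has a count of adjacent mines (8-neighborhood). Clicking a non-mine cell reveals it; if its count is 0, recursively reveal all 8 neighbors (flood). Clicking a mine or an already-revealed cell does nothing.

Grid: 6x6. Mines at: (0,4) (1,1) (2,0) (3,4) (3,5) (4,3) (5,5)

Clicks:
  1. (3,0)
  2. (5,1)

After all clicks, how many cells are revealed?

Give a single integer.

Answer: 9

Derivation:
Click 1 (3,0) count=1: revealed 1 new [(3,0)] -> total=1
Click 2 (5,1) count=0: revealed 8 new [(3,1) (3,2) (4,0) (4,1) (4,2) (5,0) (5,1) (5,2)] -> total=9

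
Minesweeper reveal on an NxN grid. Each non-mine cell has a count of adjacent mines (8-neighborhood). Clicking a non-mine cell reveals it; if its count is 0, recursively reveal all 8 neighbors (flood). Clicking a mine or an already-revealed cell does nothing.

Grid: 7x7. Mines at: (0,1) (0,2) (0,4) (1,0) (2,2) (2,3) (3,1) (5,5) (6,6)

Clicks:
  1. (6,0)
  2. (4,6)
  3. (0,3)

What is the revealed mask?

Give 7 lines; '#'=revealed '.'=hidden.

Answer: ...#...
.......
.......
..###..
#####.#
#####..
#####..

Derivation:
Click 1 (6,0) count=0: revealed 18 new [(3,2) (3,3) (3,4) (4,0) (4,1) (4,2) (4,3) (4,4) (5,0) (5,1) (5,2) (5,3) (5,4) (6,0) (6,1) (6,2) (6,3) (6,4)] -> total=18
Click 2 (4,6) count=1: revealed 1 new [(4,6)] -> total=19
Click 3 (0,3) count=2: revealed 1 new [(0,3)] -> total=20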